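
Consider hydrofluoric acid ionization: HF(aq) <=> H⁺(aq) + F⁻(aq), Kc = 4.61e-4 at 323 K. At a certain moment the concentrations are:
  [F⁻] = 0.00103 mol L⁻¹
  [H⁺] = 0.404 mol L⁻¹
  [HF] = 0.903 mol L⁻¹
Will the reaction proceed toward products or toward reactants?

at equilibrium

Qc = [H⁺]·[F⁻] / [HF] = (0.404)·(0.00103) / (0.903) = 4.61e-4
Qc = 4.61e-4 = Kc, so the system is already at equilibrium.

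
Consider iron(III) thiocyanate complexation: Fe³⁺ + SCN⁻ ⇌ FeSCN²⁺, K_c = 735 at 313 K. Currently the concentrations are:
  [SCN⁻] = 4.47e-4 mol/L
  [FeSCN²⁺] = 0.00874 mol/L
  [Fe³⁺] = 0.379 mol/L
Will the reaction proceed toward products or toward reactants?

Q_c = [FeSCN²⁺] / ([Fe³⁺]·[SCN⁻]) = (0.00874) / ((0.379)·(4.47e-4)) = 51.6
Q_c = 51.6 < K_c = 735, so the forward reaction proceeds.

to the right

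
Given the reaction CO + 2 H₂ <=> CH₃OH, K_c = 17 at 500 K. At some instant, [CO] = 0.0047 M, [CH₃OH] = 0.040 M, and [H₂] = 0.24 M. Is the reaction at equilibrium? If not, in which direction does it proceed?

in the reverse direction

Q_c = [CH₃OH] / ([CO]·[H₂]²) = (0.040) / ((0.0047)·(0.24)²) = 150
Q_c = 150 > K_c = 17, so the reverse reaction proceeds.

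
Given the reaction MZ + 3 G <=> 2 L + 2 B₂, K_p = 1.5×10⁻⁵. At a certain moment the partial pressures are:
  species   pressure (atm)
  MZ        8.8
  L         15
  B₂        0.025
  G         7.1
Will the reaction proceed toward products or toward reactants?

in the reverse direction

Q_p = P(L)²·P(B₂)² / (P(MZ)·P(G)³) = (15)²·(0.025)² / ((8.8)·(7.1)³) = 4.5×10⁻⁵
Q_p = 4.5×10⁻⁵ > K_p = 1.5×10⁻⁵, so the reverse reaction proceeds.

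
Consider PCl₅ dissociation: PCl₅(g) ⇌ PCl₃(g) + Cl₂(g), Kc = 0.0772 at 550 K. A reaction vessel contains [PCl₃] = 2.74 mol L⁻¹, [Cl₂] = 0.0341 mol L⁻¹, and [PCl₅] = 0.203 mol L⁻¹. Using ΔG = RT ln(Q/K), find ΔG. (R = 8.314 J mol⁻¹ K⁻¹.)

ΔG = 8.16 kJ/mol

Qc = [PCl₃]·[Cl₂] / [PCl₅] = (2.74)·(0.0341) / (0.203) = 0.460
ΔG = RT ln(Qc/Kc) = (8.314 J mol⁻¹ K⁻¹)(550 K) × ln(0.460/0.0772)
   = (4.573 kJ/mol)(1.785) = 8.16 kJ/mol
ΔG > 0, so the forward reaction is non-spontaneous (proceeds in reverse).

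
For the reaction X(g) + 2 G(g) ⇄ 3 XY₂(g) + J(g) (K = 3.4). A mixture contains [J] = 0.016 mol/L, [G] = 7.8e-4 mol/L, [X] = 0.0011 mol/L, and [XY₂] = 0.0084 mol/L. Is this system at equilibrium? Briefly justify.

Q = [XY₂]³·[J] / ([X]·[G]²) = (0.0084)³·(0.016) / ((0.0011)·(7.8e-4)²) = 14
Q = 14 > K = 3.4: net reverse reaction.

no; Q > K, reaction proceeds in reverse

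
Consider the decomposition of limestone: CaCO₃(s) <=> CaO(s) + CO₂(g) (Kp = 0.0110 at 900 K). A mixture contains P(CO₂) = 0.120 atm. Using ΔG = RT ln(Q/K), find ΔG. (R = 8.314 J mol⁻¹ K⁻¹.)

ΔG = 17.9 kJ/mol

(CaCO₃, CaO are pure solids — omitted from Qp.)
Qp = P(CO₂) = 0.120
ΔG = RT ln(Qp/Kp) = (8.314 J mol⁻¹ K⁻¹)(900 K) × ln(0.120/0.0110)
   = (7.483 kJ/mol)(2.390) = 17.9 kJ/mol
ΔG > 0, so the forward reaction is non-spontaneous (proceeds in reverse).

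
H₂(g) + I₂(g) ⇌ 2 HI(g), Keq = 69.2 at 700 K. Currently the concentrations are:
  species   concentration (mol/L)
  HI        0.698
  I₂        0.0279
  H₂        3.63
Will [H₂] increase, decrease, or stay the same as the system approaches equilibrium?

Q = [HI]² / ([H₂]·[I₂]) = (0.698)² / ((3.63)·(0.0279)) = 4.81
Q = 4.81 < Keq = 69.2: net forward reaction.
H₂ is a reactant, so it decreases.

decrease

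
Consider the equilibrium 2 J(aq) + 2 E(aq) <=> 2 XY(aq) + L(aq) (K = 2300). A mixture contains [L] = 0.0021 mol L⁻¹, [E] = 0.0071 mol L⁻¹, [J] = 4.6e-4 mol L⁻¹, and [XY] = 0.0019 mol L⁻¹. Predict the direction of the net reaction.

to the right

Q = [XY]²·[L] / ([J]²·[E]²) = (0.0019)²·(0.0021) / ((4.6e-4)²·(0.0071)²) = 710
Q = 710 < K = 2300, so the forward reaction proceeds.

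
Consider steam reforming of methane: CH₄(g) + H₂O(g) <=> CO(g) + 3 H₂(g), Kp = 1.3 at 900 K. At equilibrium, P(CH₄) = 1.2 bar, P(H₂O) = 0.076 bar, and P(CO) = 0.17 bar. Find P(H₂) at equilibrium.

P(H₂) = 0.89 bar

At equilibrium, Kp = P(CO)·P(H₂)³ / (P(CH₄)·P(H₂O)) = 1.3.
(0.17)·(P(H₂))³ / ((1.2)·(0.076)) = 1.3
P(H₂)³ = 0.697 ⇒ P(H₂) = 0.89 bar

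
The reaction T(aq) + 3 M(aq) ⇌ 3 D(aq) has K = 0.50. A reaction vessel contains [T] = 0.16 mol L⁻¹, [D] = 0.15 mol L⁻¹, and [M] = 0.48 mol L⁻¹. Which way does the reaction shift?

to the right

Q = [D]³ / ([T]·[M]³) = (0.15)³ / ((0.16)·(0.48)³) = 0.19
Q = 0.19 < K = 0.50, so the forward reaction proceeds.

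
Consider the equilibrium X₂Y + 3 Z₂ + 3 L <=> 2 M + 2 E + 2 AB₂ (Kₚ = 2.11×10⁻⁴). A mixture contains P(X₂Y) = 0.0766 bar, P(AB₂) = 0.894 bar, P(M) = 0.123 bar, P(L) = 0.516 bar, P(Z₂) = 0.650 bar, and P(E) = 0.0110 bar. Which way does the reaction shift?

reverse (toward reactants)

Qₚ = P(M)²·P(E)²·P(AB₂)² / (P(X₂Y)·P(Z₂)³·P(L)³) = (0.123)²·(0.0110)²·(0.894)² / ((0.0766)·(0.650)³·(0.516)³) = 5.06×10⁻⁴
Qₚ = 5.06×10⁻⁴ > Kₚ = 2.11×10⁻⁴, so the reverse reaction proceeds.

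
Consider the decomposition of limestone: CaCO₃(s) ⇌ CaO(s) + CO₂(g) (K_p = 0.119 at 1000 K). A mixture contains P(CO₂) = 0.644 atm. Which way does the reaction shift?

toward reactants

(CaCO₃, CaO are pure solids — omitted from Q_p.)
Q_p = P(CO₂) = 0.644
Q_p = 0.644 > K_p = 0.119, so the reverse reaction proceeds.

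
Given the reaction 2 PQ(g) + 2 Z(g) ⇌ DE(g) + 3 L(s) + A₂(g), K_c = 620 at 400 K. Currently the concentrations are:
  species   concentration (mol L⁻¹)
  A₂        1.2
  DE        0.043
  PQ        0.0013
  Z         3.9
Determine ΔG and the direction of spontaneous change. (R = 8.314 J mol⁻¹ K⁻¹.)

(L is a pure solid — omitted from Q_c.)
Q_c = [DE]·[A₂] / ([PQ]²·[Z]²) = (0.043)·(1.2) / ((0.0013)²·(3.9)²) = 2010
ΔG = RT ln(Q_c/K_c) = (8.314 J mol⁻¹ K⁻¹)(400 K) × ln(2010/620)
   = (3.326 kJ/mol)(1.176) = 3.91 kJ/mol
ΔG > 0, so the forward reaction is non-spontaneous (proceeds in reverse).

ΔG = 3.91 kJ/mol; the forward reaction is non-spontaneous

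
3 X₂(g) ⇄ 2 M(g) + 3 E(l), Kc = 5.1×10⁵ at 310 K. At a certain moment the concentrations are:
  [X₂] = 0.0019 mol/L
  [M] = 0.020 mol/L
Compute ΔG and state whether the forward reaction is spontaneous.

ΔG = -5.59 kJ/mol; the forward reaction is spontaneous

(E is a pure liquid — omitted from Qc.)
Qc = [M]² / [X₂]³ = (0.020)² / (0.0019)³ = 58300
ΔG = RT ln(Qc/Kc) = (8.314 J mol⁻¹ K⁻¹)(310 K) × ln(58300/5.1×10⁵)
   = (2.577 kJ/mol)(-2.169) = -5.59 kJ/mol
ΔG < 0, so the forward reaction is spontaneous (proceeds forward).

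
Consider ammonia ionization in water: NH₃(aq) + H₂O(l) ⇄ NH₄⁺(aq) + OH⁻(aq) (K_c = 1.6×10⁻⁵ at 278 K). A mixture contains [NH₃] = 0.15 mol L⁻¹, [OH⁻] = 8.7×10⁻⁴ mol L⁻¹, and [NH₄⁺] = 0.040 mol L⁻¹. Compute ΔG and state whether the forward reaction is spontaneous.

(H₂O is a pure liquid — omitted from Q_c.)
Q_c = [NH₄⁺]·[OH⁻] / [NH₃] = (0.040)·(8.7×10⁻⁴) / (0.15) = 2.32×10⁻⁴
ΔG = RT ln(Q_c/K_c) = (8.314 J mol⁻¹ K⁻¹)(278 K) × ln(2.32×10⁻⁴/1.6×10⁻⁵)
   = (2.311 kJ/mol)(2.674) = 6.18 kJ/mol
ΔG > 0, so the forward reaction is non-spontaneous (proceeds in reverse).

ΔG = 6.18 kJ/mol; the forward reaction is non-spontaneous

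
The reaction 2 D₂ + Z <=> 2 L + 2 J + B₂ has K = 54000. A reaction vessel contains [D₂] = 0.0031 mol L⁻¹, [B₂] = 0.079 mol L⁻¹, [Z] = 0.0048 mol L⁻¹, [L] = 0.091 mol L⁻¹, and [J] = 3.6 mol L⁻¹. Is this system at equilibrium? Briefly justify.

Q = [L]²·[J]²·[B₂] / ([D₂]²·[Z]) = (0.091)²·(3.6)²·(0.079) / ((0.0031)²·(0.0048)) = 1.8×10⁵
Q = 1.8×10⁵ > K = 54000: net reverse reaction.

no; Q > K, reaction proceeds in reverse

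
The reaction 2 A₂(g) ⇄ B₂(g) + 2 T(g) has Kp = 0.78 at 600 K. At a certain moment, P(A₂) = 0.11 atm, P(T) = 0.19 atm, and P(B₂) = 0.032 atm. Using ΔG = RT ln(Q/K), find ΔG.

Qp = P(B₂)·P(T)² / P(A₂)² = (0.032)·(0.19)² / (0.11)² = 0.0955
ΔG = RT ln(Qp/Kp) = (8.314 J mol⁻¹ K⁻¹)(600 K) × ln(0.0955/0.78)
   = (4.988 kJ/mol)(-2.100) = -10.5 kJ/mol
ΔG < 0, so the forward reaction is spontaneous (proceeds forward).

ΔG = -10.5 kJ/mol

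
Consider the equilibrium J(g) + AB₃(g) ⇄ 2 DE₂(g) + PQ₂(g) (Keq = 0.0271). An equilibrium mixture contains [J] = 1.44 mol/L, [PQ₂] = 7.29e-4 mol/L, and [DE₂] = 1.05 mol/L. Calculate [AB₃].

At equilibrium, Keq = [DE₂]²·[PQ₂] / ([J]·[AB₃]) = 0.0271.
(1.05)²·(7.29e-4) / ((1.44)·([AB₃])) = 0.0271
[AB₃] = 0.0206 mol/L

[AB₃] = 0.0206 mol/L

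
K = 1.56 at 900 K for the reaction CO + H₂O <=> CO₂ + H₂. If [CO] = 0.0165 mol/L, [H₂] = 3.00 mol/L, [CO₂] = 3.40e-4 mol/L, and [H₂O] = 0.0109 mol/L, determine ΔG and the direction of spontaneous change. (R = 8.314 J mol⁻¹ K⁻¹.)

Q = [CO₂]·[H₂] / ([CO]·[H₂O]) = (3.40e-4)·(3.00) / ((0.0165)·(0.0109)) = 5.67
ΔG = RT ln(Q/K) = (8.314 J mol⁻¹ K⁻¹)(900 K) × ln(5.67/1.56)
   = (7.483 kJ/mol)(1.291) = 9.66 kJ/mol
ΔG > 0, so the forward reaction is non-spontaneous (proceeds in reverse).

ΔG = 9.66 kJ/mol; the forward reaction is non-spontaneous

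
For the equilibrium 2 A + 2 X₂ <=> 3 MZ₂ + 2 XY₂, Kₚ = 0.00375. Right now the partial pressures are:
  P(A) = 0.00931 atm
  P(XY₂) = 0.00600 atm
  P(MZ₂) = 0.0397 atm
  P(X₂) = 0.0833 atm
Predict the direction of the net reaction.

no net change (already at equilibrium)

Qₚ = P(MZ₂)³·P(XY₂)² / (P(A)²·P(X₂)²) = (0.0397)³·(0.00600)² / ((0.00931)²·(0.0833)²) = 0.00375
Qₚ = 0.00375 = Kₚ, so the system is already at equilibrium.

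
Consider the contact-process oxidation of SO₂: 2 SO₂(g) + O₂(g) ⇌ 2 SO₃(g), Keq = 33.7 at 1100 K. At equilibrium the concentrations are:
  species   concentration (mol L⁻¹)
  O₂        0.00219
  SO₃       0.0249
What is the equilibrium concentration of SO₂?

At equilibrium, Keq = [SO₃]² / ([SO₂]²·[O₂]) = 33.7.
(0.0249)² / (([SO₂])²·(0.00219)) = 33.7
[SO₂]² = 0.00840 ⇒ [SO₂] = 0.0917 mol L⁻¹

[SO₂] = 0.0917 mol L⁻¹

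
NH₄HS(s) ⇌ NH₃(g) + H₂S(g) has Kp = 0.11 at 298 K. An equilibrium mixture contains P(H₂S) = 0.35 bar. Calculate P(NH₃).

P(NH₃) = 0.31 bar

(NH₄HS is a pure solid — omitted from Kp.)
At equilibrium, Kp = P(NH₃)·P(H₂S) = 0.11.
(P(NH₃))·(0.35) = 0.11
P(NH₃) = 0.314 = 0.31 bar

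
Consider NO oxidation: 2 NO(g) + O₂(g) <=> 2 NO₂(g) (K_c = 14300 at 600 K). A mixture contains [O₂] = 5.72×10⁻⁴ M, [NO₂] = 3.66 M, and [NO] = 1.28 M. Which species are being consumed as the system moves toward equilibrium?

none (at equilibrium)

Q_c = [NO₂]² / ([NO]²·[O₂]) = (3.66)² / ((1.28)²·(5.72×10⁻⁴)) = 14300
Q_c = 14300 = K_c; the system is at equilibrium.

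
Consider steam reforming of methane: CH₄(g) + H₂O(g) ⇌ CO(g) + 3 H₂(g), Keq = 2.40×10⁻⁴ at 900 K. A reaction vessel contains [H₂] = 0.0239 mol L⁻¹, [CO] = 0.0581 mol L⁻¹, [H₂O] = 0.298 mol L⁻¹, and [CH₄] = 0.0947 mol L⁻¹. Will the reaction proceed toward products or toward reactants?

Q = [CO]·[H₂]³ / ([CH₄]·[H₂O]) = (0.0581)·(0.0239)³ / ((0.0947)·(0.298)) = 2.81×10⁻⁵
Q = 2.81×10⁻⁵ < Keq = 2.40×10⁻⁴, so the forward reaction proceeds.

to the right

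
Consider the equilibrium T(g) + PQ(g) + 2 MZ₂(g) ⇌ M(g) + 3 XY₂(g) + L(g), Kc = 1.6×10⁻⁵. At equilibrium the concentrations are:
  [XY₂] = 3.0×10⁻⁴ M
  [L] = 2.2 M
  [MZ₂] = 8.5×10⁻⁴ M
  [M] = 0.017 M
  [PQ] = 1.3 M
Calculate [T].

[T] = 0.067 M

At equilibrium, Kc = [M]·[XY₂]³·[L] / ([T]·[PQ]·[MZ₂]²) = 1.6×10⁻⁵.
(0.017)·(3.0×10⁻⁴)³·(2.2) / (([T])·(1.3)·(8.5×10⁻⁴)²) = 1.6×10⁻⁵
[T] = 0.0672 = 0.067 M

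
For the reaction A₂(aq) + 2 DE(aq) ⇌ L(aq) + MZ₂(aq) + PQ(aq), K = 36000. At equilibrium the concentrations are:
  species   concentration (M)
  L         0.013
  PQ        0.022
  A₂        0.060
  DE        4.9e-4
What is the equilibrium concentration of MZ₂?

[MZ₂] = 1.8 M

At equilibrium, K = [L]·[MZ₂]·[PQ] / ([A₂]·[DE]²) = 36000.
(0.013)·([MZ₂])·(0.022) / ((0.060)·(4.9e-4)²) = 36000
[MZ₂] = 1.81 = 1.8 M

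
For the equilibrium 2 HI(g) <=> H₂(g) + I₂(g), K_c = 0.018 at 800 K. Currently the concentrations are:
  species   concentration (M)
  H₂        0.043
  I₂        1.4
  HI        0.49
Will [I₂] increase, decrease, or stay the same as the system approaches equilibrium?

Q_c = [H₂]·[I₂] / [HI]² = (0.043)·(1.4) / (0.49)² = 0.25
Q_c = 0.25 > K_c = 0.018: net reverse reaction.
I₂ is a product, so it decreases.

decrease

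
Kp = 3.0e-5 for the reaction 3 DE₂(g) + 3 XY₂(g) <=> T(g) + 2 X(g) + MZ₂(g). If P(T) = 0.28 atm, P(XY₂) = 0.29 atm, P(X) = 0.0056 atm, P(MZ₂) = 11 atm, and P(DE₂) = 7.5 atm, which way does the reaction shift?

Qp = P(T)·P(X)²·P(MZ₂) / (P(DE₂)³·P(XY₂)³) = (0.28)·(0.0056)²·(11) / ((7.5)³·(0.29)³) = 9.4e-6
Qp = 9.4e-6 < Kp = 3.0e-5, so the forward reaction proceeds.

forward (toward products)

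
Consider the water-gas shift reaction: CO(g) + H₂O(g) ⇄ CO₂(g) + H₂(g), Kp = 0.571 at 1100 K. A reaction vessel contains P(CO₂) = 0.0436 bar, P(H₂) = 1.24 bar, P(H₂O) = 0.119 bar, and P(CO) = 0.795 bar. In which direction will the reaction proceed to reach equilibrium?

no net change (already at equilibrium)

Qp = P(CO₂)·P(H₂) / (P(CO)·P(H₂O)) = (0.0436)·(1.24) / ((0.795)·(0.119)) = 0.571
Qp = 0.571 = Kp, so the system is already at equilibrium.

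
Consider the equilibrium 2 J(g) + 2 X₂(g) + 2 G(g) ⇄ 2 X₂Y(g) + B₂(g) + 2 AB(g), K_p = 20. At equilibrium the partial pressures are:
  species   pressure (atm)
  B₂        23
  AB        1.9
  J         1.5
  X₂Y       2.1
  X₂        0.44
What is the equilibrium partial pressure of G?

P(G) = 6.5 atm

At equilibrium, K_p = P(X₂Y)²·P(B₂)·P(AB)² / (P(J)²·P(X₂)²·P(G)²) = 20.
(2.1)²·(23)·(1.9)² / ((1.5)²·(0.44)²·(P(G))²) = 20
P(G)² = 42.0 ⇒ P(G) = 6.5 atm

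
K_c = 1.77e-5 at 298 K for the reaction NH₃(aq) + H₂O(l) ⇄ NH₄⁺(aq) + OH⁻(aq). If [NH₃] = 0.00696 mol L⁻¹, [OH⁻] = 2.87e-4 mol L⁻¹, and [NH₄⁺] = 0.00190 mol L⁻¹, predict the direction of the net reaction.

toward reactants

(H₂O is a pure liquid — omitted from Q_c.)
Q_c = [NH₄⁺]·[OH⁻] / [NH₃] = (0.00190)·(2.87e-4) / (0.00696) = 7.83e-5
Q_c = 7.83e-5 > K_c = 1.77e-5, so the reverse reaction proceeds.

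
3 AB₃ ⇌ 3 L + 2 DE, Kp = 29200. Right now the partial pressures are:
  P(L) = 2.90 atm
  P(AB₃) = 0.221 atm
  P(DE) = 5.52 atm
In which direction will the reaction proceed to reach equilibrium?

Qp = P(L)³·P(DE)² / P(AB₃)³ = (2.90)³·(5.52)² / (0.221)³ = 68800
Qp = 68800 > Kp = 29200, so the reverse reaction proceeds.

reverse (toward reactants)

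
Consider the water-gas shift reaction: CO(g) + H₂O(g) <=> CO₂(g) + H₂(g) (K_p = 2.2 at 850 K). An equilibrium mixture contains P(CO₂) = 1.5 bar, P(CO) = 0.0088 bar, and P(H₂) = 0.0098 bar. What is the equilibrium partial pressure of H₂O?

At equilibrium, K_p = P(CO₂)·P(H₂) / (P(CO)·P(H₂O)) = 2.2.
(1.5)·(0.0098) / ((0.0088)·(P(H₂O))) = 2.2
P(H₂O) = 0.759 = 0.76 bar

P(H₂O) = 0.76 bar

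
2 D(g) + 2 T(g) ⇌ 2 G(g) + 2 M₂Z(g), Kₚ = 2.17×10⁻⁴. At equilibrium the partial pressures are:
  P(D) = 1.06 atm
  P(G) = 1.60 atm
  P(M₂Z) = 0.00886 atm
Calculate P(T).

P(T) = 0.908 atm

At equilibrium, Kₚ = P(G)²·P(M₂Z)² / (P(D)²·P(T)²) = 2.17×10⁻⁴.
(1.60)²·(0.00886)² / ((1.06)²·(P(T))²) = 2.17×10⁻⁴
P(T)² = 0.824 ⇒ P(T) = 0.908 atm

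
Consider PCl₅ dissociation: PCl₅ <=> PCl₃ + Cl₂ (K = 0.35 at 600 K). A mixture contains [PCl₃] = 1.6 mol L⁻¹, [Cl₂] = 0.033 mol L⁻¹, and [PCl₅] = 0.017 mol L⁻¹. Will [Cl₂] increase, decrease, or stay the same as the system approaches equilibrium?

decrease

Q = [PCl₃]·[Cl₂] / [PCl₅] = (1.6)·(0.033) / (0.017) = 3.1
Q = 3.1 > K = 0.35: net reverse reaction.
Cl₂ is a product, so it decreases.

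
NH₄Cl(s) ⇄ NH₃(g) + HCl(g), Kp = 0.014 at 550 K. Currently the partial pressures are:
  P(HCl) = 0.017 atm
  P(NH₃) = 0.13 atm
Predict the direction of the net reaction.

(NH₄Cl is a pure solid — omitted from Qp.)
Qp = P(NH₃)·P(HCl) = (0.13)·(0.017) = 0.0022
Qp = 0.0022 < Kp = 0.014, so the forward reaction proceeds.

forward (toward products)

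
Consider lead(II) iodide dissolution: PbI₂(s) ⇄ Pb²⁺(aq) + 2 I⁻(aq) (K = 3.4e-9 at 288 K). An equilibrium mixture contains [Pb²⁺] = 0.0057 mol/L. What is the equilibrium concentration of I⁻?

[I⁻] = 7.7e-4 mol/L

(PbI₂ is a pure solid — omitted from K.)
At equilibrium, K = [Pb²⁺]·[I⁻]² = 3.4e-9.
(0.0057)·([I⁻])² = 3.4e-9
[I⁻]² = 5.96e-7 ⇒ [I⁻] = 7.7e-4 mol/L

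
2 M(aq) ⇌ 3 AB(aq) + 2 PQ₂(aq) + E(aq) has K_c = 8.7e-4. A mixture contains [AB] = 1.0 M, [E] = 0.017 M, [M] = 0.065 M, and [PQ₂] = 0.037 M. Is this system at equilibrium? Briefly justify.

no; Q > K, reaction proceeds in reverse

Q_c = [AB]³·[PQ₂]²·[E] / [M]² = (1.0)³·(0.037)²·(0.017) / (0.065)² = 0.0055
Q_c = 0.0055 > K_c = 8.7e-4: net reverse reaction.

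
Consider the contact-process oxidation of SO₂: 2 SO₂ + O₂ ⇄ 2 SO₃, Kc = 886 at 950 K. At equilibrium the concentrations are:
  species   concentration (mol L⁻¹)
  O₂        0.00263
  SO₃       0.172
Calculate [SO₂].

At equilibrium, Kc = [SO₃]² / ([SO₂]²·[O₂]) = 886.
(0.172)² / (([SO₂])²·(0.00263)) = 886
[SO₂]² = 0.0127 ⇒ [SO₂] = 0.113 mol L⁻¹

[SO₂] = 0.113 mol L⁻¹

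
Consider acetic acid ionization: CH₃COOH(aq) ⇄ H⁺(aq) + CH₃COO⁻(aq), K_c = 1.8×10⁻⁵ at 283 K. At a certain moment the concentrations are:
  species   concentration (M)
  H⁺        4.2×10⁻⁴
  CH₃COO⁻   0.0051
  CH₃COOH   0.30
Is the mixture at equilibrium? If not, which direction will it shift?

no; Q < K, reaction proceeds forward

Q_c = [H⁺]·[CH₃COO⁻] / [CH₃COOH] = (4.2×10⁻⁴)·(0.0051) / (0.30) = 7.1×10⁻⁶
Q_c = 7.1×10⁻⁶ < K_c = 1.8×10⁻⁵: net forward reaction.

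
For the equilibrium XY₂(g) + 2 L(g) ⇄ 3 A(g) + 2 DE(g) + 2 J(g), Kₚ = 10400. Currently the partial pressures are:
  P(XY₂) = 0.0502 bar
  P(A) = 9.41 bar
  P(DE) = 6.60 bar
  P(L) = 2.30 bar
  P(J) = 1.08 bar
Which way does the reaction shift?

Qₚ = P(A)³·P(DE)²·P(J)² / (P(XY₂)·P(L)²) = (9.41)³·(6.60)²·(1.08)² / ((0.0502)·(2.30)²) = 1.59e5
Qₚ = 1.59e5 > Kₚ = 10400, so the reverse reaction proceeds.

toward reactants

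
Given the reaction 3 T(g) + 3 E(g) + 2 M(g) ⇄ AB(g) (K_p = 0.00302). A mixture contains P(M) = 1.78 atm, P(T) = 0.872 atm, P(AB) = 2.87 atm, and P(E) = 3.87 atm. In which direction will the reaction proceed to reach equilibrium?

Q_p = P(AB) / (P(T)³·P(E)³·P(M)²) = (2.87) / ((0.872)³·(3.87)³·(1.78)²) = 0.0236
Q_p = 0.0236 > K_p = 0.00302, so the reverse reaction proceeds.

reverse (toward reactants)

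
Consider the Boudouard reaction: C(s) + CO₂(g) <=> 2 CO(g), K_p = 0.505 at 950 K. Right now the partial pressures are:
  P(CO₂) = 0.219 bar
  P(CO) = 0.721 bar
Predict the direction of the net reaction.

(C is a pure solid — omitted from Q_p.)
Q_p = P(CO)² / P(CO₂) = (0.721)² / (0.219) = 2.37
Q_p = 2.37 > K_p = 0.505, so the reverse reaction proceeds.

toward reactants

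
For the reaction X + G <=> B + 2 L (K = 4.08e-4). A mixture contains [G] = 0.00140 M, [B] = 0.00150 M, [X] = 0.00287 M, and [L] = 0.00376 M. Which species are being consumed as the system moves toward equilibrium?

B, L (products)

Q = [B]·[L]² / ([X]·[G]) = (0.00150)·(0.00376)² / ((0.00287)·(0.00140)) = 0.00528
Q = 0.00528 > K = 4.08e-4: net reverse reaction.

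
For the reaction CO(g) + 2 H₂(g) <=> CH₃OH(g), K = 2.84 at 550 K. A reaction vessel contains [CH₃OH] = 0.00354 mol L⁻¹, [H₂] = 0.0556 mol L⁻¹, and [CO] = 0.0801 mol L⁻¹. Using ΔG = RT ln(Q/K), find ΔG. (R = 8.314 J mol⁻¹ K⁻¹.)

ΔG = 7.39 kJ/mol

Q = [CH₃OH] / ([CO]·[H₂]²) = (0.00354) / ((0.0801)·(0.0556)²) = 14.3
ΔG = RT ln(Q/K) = (8.314 J mol⁻¹ K⁻¹)(550 K) × ln(14.3/2.84)
   = (4.573 kJ/mol)(1.616) = 7.39 kJ/mol
ΔG > 0, so the forward reaction is non-spontaneous (proceeds in reverse).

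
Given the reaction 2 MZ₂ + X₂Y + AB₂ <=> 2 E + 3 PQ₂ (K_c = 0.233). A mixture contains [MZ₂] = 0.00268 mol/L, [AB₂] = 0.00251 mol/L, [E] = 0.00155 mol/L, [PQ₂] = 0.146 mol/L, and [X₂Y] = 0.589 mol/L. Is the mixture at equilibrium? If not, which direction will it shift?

Q_c = [E]²·[PQ₂]³ / ([MZ₂]²·[X₂Y]·[AB₂]) = (0.00155)²·(0.146)³ / ((0.00268)²·(0.589)·(0.00251)) = 0.704
Q_c = 0.704 > K_c = 0.233: net reverse reaction.

no; Q > K, reaction proceeds in reverse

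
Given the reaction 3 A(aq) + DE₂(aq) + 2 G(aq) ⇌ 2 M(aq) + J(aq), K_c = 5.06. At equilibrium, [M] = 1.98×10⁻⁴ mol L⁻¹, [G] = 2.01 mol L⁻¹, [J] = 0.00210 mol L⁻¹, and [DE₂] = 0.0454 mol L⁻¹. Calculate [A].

At equilibrium, K_c = [M]²·[J] / ([A]³·[DE₂]·[G]²) = 5.06.
(1.98×10⁻⁴)²·(0.00210) / (([A])³·(0.0454)·(2.01)²) = 5.06
[A]³ = 8.87×10⁻¹¹ ⇒ [A] = 4.46×10⁻⁴ mol L⁻¹

[A] = 4.46×10⁻⁴ mol L⁻¹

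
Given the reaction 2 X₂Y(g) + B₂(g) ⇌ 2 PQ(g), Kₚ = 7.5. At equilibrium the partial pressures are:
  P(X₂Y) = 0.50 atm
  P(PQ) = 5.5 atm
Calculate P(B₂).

P(B₂) = 16 atm

At equilibrium, Kₚ = P(PQ)² / (P(X₂Y)²·P(B₂)) = 7.5.
(5.5)² / ((0.50)²·(P(B₂))) = 7.5
P(B₂) = 16.1 = 16 atm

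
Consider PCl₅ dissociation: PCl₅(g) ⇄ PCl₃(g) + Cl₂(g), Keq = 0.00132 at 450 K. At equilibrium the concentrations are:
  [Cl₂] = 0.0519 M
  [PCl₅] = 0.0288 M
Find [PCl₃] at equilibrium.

[PCl₃] = 7.32e-4 M

At equilibrium, Keq = [PCl₃]·[Cl₂] / [PCl₅] = 0.00132.
([PCl₃])·(0.0519) / (0.0288) = 0.00132
[PCl₃] = 7.32e-4 M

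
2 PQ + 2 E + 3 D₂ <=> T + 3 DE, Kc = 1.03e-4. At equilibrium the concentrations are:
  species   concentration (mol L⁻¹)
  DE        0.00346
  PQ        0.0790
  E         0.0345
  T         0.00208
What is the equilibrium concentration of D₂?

At equilibrium, Kc = [T]·[DE]³ / ([PQ]²·[E]²·[D₂]³) = 1.03e-4.
(0.00208)·(0.00346)³ / ((0.0790)²·(0.0345)²·([D₂])³) = 1.03e-4
[D₂]³ = 0.113 ⇒ [D₂] = 0.483 mol L⁻¹

[D₂] = 0.483 mol L⁻¹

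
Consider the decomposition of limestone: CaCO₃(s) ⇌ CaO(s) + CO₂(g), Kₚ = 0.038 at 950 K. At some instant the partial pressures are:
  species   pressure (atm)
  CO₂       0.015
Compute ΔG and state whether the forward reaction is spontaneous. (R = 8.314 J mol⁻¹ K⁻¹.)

ΔG = -7.34 kJ/mol; the forward reaction is spontaneous

(CaCO₃, CaO are pure solids — omitted from Qₚ.)
Qₚ = P(CO₂) = 0.0150
ΔG = RT ln(Qₚ/Kₚ) = (8.314 J mol⁻¹ K⁻¹)(950 K) × ln(0.0150/0.038)
   = (7.898 kJ/mol)(-0.9295) = -7.34 kJ/mol
ΔG < 0, so the forward reaction is spontaneous (proceeds forward).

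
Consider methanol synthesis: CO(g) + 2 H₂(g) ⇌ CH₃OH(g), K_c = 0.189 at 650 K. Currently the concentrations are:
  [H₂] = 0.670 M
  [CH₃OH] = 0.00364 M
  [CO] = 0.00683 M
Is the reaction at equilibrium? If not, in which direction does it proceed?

Q_c = [CH₃OH] / ([CO]·[H₂]²) = (0.00364) / ((0.00683)·(0.670)²) = 1.19
Q_c = 1.19 > K_c = 0.189, so the reverse reaction proceeds.

toward reactants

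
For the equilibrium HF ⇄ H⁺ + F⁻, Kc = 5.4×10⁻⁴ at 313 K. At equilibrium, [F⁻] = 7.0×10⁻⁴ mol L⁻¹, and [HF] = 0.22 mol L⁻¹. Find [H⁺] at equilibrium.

[H⁺] = 0.17 mol L⁻¹

At equilibrium, Kc = [H⁺]·[F⁻] / [HF] = 5.4×10⁻⁴.
([H⁺])·(7.0×10⁻⁴) / (0.22) = 5.4×10⁻⁴
[H⁺] = 0.170 = 0.17 mol L⁻¹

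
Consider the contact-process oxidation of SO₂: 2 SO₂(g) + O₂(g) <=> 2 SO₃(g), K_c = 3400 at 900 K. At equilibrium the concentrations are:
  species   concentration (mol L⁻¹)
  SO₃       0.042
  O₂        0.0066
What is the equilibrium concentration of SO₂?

At equilibrium, K_c = [SO₃]² / ([SO₂]²·[O₂]) = 3400.
(0.042)² / (([SO₂])²·(0.0066)) = 3400
[SO₂]² = 7.86×10⁻⁵ ⇒ [SO₂] = 0.0089 mol L⁻¹

[SO₂] = 0.0089 mol L⁻¹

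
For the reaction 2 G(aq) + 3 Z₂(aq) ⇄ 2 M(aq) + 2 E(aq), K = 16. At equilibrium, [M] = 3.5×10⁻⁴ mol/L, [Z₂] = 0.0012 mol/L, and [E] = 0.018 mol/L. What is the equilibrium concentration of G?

[G] = 0.038 mol/L

At equilibrium, K = [M]²·[E]² / ([G]²·[Z₂]³) = 16.
(3.5×10⁻⁴)²·(0.018)² / (([G])²·(0.0012)³) = 16
[G]² = 0.00144 ⇒ [G] = 0.038 mol/L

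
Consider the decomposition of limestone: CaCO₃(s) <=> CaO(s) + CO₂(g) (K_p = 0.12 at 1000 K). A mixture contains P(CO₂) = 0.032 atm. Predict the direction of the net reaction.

(CaCO₃, CaO are pure solids — omitted from Q_p.)
Q_p = P(CO₂) = 0.032
Q_p = 0.032 < K_p = 0.12, so the forward reaction proceeds.

forward (toward products)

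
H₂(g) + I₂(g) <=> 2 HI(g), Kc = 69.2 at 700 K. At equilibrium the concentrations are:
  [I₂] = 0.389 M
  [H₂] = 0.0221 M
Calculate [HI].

[HI] = 0.771 M

At equilibrium, Kc = [HI]² / ([H₂]·[I₂]) = 69.2.
([HI])² / ((0.0221)·(0.389)) = 69.2
[HI]² = 0.595 ⇒ [HI] = 0.771 M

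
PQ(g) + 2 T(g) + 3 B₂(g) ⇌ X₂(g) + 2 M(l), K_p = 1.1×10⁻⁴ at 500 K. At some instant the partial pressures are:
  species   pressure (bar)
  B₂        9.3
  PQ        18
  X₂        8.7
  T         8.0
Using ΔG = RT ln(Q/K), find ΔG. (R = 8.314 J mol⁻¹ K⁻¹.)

ΔG = -10.2 kJ/mol

(M is a pure liquid — omitted from Q_p.)
Q_p = P(X₂) / (P(PQ)·P(T)²·P(B₂)³) = (8.7) / ((18)·(8.0)²·(9.3)³) = 9.39×10⁻⁶
ΔG = RT ln(Q_p/K_p) = (8.314 J mol⁻¹ K⁻¹)(500 K) × ln(9.39×10⁻⁶/1.1×10⁻⁴)
   = (4.157 kJ/mol)(-2.461) = -10.2 kJ/mol
ΔG < 0, so the forward reaction is spontaneous (proceeds forward).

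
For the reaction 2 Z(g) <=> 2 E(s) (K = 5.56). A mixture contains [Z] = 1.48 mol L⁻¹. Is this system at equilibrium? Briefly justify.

no; Q < K, reaction proceeds forward

(E is a pure solid — omitted from Q.)
Q = 1 / [Z]² = 1 / (1.48)² = 0.457
Q = 0.457 < K = 5.56: net forward reaction.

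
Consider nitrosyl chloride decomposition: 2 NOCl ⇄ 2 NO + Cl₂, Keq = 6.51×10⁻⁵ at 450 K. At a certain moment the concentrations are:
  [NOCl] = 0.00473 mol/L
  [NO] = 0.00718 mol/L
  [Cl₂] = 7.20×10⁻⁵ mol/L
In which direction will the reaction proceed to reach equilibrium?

reverse (toward reactants)

Q = [NO]²·[Cl₂] / [NOCl]² = (0.00718)²·(7.20×10⁻⁵) / (0.00473)² = 1.66×10⁻⁴
Q = 1.66×10⁻⁴ > Keq = 6.51×10⁻⁵, so the reverse reaction proceeds.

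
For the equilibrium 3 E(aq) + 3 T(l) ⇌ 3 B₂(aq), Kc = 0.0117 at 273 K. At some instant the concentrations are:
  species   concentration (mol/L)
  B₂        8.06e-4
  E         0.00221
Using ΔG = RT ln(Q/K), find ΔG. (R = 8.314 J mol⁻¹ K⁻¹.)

(T is a pure liquid — omitted from Qc.)
Qc = [B₂]³ / [E]³ = (8.06e-4)³ / (0.00221)³ = 0.0485
ΔG = RT ln(Qc/Kc) = (8.314 J mol⁻¹ K⁻¹)(273 K) × ln(0.0485/0.0117)
   = (2.270 kJ/mol)(1.422) = 3.23 kJ/mol
ΔG > 0, so the forward reaction is non-spontaneous (proceeds in reverse).

ΔG = 3.23 kJ/mol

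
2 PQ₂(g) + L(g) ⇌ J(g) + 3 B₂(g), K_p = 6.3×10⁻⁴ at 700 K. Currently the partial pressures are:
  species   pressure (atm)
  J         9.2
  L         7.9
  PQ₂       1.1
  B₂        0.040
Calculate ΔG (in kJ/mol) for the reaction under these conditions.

Q_p = P(J)·P(B₂)³ / (P(PQ₂)²·P(L)) = (9.2)·(0.040)³ / ((1.1)²·(7.9)) = 6.16×10⁻⁵
ΔG = RT ln(Q_p/K_p) = (8.314 J mol⁻¹ K⁻¹)(700 K) × ln(6.16×10⁻⁵/6.3×10⁻⁴)
   = (5.820 kJ/mol)(-2.325) = -13.5 kJ/mol
ΔG < 0, so the forward reaction is spontaneous (proceeds forward).

ΔG = -13.5 kJ/mol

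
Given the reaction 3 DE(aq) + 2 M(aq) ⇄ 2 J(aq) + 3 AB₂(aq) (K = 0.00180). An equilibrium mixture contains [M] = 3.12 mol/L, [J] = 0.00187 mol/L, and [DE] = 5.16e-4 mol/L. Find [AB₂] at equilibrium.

At equilibrium, K = [J]²·[AB₂]³ / ([DE]³·[M]²) = 0.00180.
(0.00187)²·([AB₂])³ / ((5.16e-4)³·(3.12)²) = 0.00180
[AB₂]³ = 6.88e-7 ⇒ [AB₂] = 0.00883 mol/L

[AB₂] = 0.00883 mol/L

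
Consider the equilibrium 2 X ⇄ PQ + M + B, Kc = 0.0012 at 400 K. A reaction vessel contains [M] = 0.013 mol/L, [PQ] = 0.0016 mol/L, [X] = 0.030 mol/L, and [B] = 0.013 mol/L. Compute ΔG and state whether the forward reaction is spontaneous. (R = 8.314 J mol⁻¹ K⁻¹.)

Qc = [PQ]·[M]·[B] / [X]² = (0.0016)·(0.013)·(0.013) / (0.030)² = 3.00×10⁻⁴
ΔG = RT ln(Qc/Kc) = (8.314 J mol⁻¹ K⁻¹)(400 K) × ln(3.00×10⁻⁴/0.0012)
   = (3.326 kJ/mol)(-1.386) = -4.61 kJ/mol
ΔG < 0, so the forward reaction is spontaneous (proceeds forward).

ΔG = -4.61 kJ/mol; the forward reaction is spontaneous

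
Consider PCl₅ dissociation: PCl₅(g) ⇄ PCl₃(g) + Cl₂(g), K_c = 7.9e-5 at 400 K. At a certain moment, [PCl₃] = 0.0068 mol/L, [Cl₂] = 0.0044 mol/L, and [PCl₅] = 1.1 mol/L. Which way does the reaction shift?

Q_c = [PCl₃]·[Cl₂] / [PCl₅] = (0.0068)·(0.0044) / (1.1) = 2.7e-5
Q_c = 2.7e-5 < K_c = 7.9e-5, so the forward reaction proceeds.

forward (toward products)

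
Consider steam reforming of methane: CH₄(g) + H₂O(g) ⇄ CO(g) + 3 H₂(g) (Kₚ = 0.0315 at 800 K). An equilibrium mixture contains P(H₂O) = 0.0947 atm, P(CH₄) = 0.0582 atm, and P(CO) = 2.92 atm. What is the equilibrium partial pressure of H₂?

At equilibrium, Kₚ = P(CO)·P(H₂)³ / (P(CH₄)·P(H₂O)) = 0.0315.
(2.92)·(P(H₂))³ / ((0.0582)·(0.0947)) = 0.0315
P(H₂)³ = 5.95e-5 ⇒ P(H₂) = 0.0390 atm

P(H₂) = 0.0390 atm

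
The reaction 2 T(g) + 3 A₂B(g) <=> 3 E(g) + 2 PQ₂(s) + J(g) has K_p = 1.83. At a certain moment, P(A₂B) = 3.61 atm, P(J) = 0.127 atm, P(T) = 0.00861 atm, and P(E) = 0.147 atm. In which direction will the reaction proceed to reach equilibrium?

in the forward direction

(PQ₂ is a pure solid — omitted from Q_p.)
Q_p = P(E)³·P(J) / (P(T)²·P(A₂B)³) = (0.147)³·(0.127) / ((0.00861)²·(3.61)³) = 0.116
Q_p = 0.116 < K_p = 1.83, so the forward reaction proceeds.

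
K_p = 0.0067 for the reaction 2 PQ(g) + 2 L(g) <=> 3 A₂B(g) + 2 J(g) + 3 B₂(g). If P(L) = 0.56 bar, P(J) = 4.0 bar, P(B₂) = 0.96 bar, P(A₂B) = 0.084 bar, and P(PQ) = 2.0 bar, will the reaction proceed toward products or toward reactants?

at equilibrium

Q_p = P(A₂B)³·P(J)²·P(B₂)³ / (P(PQ)²·P(L)²) = (0.084)³·(4.0)²·(0.96)³ / ((2.0)²·(0.56)²) = 0.0067
Q_p = 0.0067 = K_p, so the system is already at equilibrium.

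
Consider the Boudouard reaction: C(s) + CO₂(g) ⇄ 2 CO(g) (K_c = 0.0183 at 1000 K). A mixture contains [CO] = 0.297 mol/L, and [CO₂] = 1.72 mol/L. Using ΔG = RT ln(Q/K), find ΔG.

ΔG = 8.57 kJ/mol

(C is a pure solid — omitted from Q_c.)
Q_c = [CO]² / [CO₂] = (0.297)² / (1.72) = 0.0513
ΔG = RT ln(Q_c/K_c) = (8.314 J mol⁻¹ K⁻¹)(1000 K) × ln(0.0513/0.0183)
   = (8.314 kJ/mol)(1.031) = 8.57 kJ/mol
ΔG > 0, so the forward reaction is non-spontaneous (proceeds in reverse).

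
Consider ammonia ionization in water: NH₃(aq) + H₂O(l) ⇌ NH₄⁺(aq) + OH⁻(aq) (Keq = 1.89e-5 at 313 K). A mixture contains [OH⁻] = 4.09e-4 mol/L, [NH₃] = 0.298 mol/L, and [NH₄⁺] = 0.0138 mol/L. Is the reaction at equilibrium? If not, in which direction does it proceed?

(H₂O is a pure liquid — omitted from Q.)
Q = [NH₄⁺]·[OH⁻] / [NH₃] = (0.0138)·(4.09e-4) / (0.298) = 1.89e-5
Q = 1.89e-5 = Keq, so the system is already at equilibrium.

at equilibrium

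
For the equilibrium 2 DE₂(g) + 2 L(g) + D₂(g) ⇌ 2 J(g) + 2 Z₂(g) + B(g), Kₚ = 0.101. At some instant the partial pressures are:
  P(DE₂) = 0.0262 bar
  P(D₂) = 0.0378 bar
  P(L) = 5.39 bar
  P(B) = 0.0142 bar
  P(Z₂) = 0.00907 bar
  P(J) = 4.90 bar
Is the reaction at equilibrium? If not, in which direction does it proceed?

Qₚ = P(J)²·P(Z₂)²·P(B) / (P(DE₂)²·P(L)²·P(D₂)) = (4.90)²·(0.00907)²·(0.0142) / ((0.0262)²·(5.39)²·(0.0378)) = 0.0372
Qₚ = 0.0372 < Kₚ = 0.101, so the forward reaction proceeds.

forward (toward products)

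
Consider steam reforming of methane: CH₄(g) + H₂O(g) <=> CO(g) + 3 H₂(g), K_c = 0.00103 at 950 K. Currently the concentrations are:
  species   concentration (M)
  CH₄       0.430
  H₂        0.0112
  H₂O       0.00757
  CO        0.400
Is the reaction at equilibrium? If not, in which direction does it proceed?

Q_c = [CO]·[H₂]³ / ([CH₄]·[H₂O]) = (0.400)·(0.0112)³ / ((0.430)·(0.00757)) = 1.73e-4
Q_c = 1.73e-4 < K_c = 0.00103, so the forward reaction proceeds.

in the forward direction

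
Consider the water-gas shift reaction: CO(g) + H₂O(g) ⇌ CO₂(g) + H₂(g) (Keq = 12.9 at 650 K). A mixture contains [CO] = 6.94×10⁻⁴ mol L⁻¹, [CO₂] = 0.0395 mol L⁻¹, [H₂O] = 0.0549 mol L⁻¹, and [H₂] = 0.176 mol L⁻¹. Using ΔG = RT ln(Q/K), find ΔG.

Q = [CO₂]·[H₂] / ([CO]·[H₂O]) = (0.0395)·(0.176) / ((6.94×10⁻⁴)·(0.0549)) = 182
ΔG = RT ln(Q/Keq) = (8.314 J mol⁻¹ K⁻¹)(650 K) × ln(182/12.9)
   = (5.404 kJ/mol)(2.647) = 14.3 kJ/mol
ΔG > 0, so the forward reaction is non-spontaneous (proceeds in reverse).

ΔG = 14.3 kJ/mol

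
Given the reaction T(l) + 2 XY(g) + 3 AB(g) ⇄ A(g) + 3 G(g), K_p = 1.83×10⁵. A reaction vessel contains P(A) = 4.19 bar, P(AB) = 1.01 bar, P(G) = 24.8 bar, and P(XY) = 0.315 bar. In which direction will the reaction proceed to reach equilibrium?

(T is a pure liquid — omitted from Q_p.)
Q_p = P(A)·P(G)³ / (P(XY)²·P(AB)³) = (4.19)·(24.8)³ / ((0.315)²·(1.01)³) = 6.25×10⁵
Q_p = 6.25×10⁵ > K_p = 1.83×10⁵, so the reverse reaction proceeds.

reverse (toward reactants)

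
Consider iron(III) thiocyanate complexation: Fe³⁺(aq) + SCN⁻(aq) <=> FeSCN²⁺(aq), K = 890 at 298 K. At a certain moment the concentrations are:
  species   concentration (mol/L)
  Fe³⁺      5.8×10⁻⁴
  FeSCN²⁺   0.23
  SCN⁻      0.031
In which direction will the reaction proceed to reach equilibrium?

Q = [FeSCN²⁺] / ([Fe³⁺]·[SCN⁻]) = (0.23) / ((5.8×10⁻⁴)·(0.031)) = 13000
Q = 13000 > K = 890, so the reverse reaction proceeds.

to the left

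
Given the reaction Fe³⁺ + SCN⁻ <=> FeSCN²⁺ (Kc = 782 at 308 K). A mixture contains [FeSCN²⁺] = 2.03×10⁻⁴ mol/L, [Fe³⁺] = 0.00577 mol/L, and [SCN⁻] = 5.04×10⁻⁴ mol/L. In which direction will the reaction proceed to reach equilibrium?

Qc = [FeSCN²⁺] / ([Fe³⁺]·[SCN⁻]) = (2.03×10⁻⁴) / ((0.00577)·(5.04×10⁻⁴)) = 69.8
Qc = 69.8 < Kc = 782, so the forward reaction proceeds.

forward (toward products)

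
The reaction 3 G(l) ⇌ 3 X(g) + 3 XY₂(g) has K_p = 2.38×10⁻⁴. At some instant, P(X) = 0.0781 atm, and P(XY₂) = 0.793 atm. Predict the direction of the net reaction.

neither direction; the system is at equilibrium

(G is a pure liquid — omitted from Q_p.)
Q_p = P(X)³·P(XY₂)³ = (0.0781)³·(0.793)³ = 2.38×10⁻⁴
Q_p = 2.38×10⁻⁴ = K_p, so the system is already at equilibrium.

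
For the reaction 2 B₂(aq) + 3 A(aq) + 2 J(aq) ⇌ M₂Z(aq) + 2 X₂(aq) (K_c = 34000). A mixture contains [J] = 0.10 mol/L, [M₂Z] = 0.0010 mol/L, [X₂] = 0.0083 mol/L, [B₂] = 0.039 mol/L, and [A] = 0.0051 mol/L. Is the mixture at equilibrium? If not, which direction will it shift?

yes, at equilibrium

Q_c = [M₂Z]·[X₂]² / ([B₂]²·[A]³·[J]²) = (0.0010)·(0.0083)² / ((0.039)²·(0.0051)³·(0.10)²) = 34000
Q_c = 34000 = K_c; the system is at equilibrium.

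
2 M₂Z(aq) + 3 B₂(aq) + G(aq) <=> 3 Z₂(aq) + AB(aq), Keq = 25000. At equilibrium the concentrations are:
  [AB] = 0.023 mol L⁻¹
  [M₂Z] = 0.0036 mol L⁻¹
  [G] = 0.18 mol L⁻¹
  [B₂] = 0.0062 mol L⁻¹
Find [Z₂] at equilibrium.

At equilibrium, Keq = [Z₂]³·[AB] / ([M₂Z]²·[B₂]³·[G]) = 25000.
([Z₂])³·(0.023) / ((0.0036)²·(0.0062)³·(0.18)) = 25000
[Z₂]³ = 6.04×10⁻⁷ ⇒ [Z₂] = 0.0085 mol L⁻¹

[Z₂] = 0.0085 mol L⁻¹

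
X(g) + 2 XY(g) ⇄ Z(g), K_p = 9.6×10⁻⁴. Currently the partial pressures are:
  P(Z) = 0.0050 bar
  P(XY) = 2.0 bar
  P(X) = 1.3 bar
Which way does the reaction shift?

at equilibrium

Q_p = P(Z) / (P(X)·P(XY)²) = (0.0050) / ((1.3)·(2.0)²) = 9.6×10⁻⁴
Q_p = 9.6×10⁻⁴ = K_p, so the system is already at equilibrium.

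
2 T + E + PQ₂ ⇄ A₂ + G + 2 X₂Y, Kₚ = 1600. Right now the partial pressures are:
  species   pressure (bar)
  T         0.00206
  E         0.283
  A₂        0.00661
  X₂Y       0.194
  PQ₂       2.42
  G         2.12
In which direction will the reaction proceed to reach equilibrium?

Qₚ = P(A₂)·P(G)·P(X₂Y)² / (P(T)²·P(E)·P(PQ₂)) = (0.00661)·(2.12)·(0.194)² / ((0.00206)²·(0.283)·(2.42)) = 181
Qₚ = 181 < Kₚ = 1600, so the forward reaction proceeds.

in the forward direction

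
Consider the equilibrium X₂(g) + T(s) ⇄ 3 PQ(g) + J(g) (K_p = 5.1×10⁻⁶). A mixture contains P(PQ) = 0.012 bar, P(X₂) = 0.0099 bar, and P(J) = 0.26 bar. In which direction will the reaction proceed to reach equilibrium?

(T is a pure solid — omitted from Q_p.)
Q_p = P(PQ)³·P(J) / P(X₂) = (0.012)³·(0.26) / (0.0099) = 4.5×10⁻⁵
Q_p = 4.5×10⁻⁵ > K_p = 5.1×10⁻⁶, so the reverse reaction proceeds.

reverse (toward reactants)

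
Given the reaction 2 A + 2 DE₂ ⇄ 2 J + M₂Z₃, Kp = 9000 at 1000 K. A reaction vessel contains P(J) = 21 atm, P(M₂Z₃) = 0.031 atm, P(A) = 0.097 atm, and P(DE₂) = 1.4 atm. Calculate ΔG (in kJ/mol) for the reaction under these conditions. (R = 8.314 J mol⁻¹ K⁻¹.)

Qp = P(J)²·P(M₂Z₃) / (P(A)²·P(DE₂)²) = (21)²·(0.031) / ((0.097)²·(1.4)²) = 741
ΔG = RT ln(Qp/Kp) = (8.314 J mol⁻¹ K⁻¹)(1000 K) × ln(741/9000)
   = (8.314 kJ/mol)(-2.497) = -20.8 kJ/mol
ΔG < 0, so the forward reaction is spontaneous (proceeds forward).

ΔG = -20.8 kJ/mol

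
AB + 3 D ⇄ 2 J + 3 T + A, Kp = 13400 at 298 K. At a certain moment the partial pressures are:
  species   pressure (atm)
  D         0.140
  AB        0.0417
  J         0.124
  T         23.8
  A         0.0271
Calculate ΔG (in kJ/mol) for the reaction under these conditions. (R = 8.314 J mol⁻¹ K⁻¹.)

Qp = P(J)²·P(T)³·P(A) / (P(AB)·P(D)³) = (0.124)²·(23.8)³·(0.0271) / ((0.0417)·(0.140)³) = 49100
ΔG = RT ln(Qp/Kp) = (8.314 J mol⁻¹ K⁻¹)(298 K) × ln(49100/13400)
   = (2.478 kJ/mol)(1.299) = 3.22 kJ/mol
ΔG > 0, so the forward reaction is non-spontaneous (proceeds in reverse).

ΔG = 3.22 kJ/mol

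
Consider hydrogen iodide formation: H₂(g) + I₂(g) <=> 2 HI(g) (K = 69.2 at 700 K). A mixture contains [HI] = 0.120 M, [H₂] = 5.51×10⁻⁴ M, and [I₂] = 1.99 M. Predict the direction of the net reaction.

to the right

Q = [HI]² / ([H₂]·[I₂]) = (0.120)² / ((5.51×10⁻⁴)·(1.99)) = 13.1
Q = 13.1 < K = 69.2, so the forward reaction proceeds.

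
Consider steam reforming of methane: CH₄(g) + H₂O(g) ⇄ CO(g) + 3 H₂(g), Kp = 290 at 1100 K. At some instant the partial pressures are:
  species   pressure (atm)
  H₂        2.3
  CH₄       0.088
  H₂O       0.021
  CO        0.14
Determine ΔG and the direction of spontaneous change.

ΔG = 10.6 kJ/mol; the forward reaction is non-spontaneous

Qp = P(CO)·P(H₂)³ / (P(CH₄)·P(H₂O)) = (0.14)·(2.3)³ / ((0.088)·(0.021)) = 922
ΔG = RT ln(Qp/Kp) = (8.314 J mol⁻¹ K⁻¹)(1100 K) × ln(922/290)
   = (9.145 kJ/mol)(1.157) = 10.6 kJ/mol
ΔG > 0, so the forward reaction is non-spontaneous (proceeds in reverse).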